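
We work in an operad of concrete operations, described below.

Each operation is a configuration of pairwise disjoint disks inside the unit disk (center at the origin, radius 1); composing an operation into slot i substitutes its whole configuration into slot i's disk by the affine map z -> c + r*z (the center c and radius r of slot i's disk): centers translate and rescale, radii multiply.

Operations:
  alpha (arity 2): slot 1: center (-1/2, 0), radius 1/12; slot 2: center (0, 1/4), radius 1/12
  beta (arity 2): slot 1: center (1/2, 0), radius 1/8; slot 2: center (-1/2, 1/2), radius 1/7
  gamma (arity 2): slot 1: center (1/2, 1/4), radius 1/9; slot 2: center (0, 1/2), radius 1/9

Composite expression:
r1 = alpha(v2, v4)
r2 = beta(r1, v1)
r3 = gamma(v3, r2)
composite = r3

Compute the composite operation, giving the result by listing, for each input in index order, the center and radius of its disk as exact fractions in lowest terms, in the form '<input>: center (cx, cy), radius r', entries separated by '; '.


v1: center (-1/18, 5/9), radius 1/63; v2: center (7/144, 1/2), radius 1/864; v3: center (1/2, 1/4), radius 1/9; v4: center (1/18, 145/288), radius 1/864

Affine substitution under gamma: radii multiply and v-centers shift.
for v3, the 1-step affine chain lands on center (1/2, 1/4), radius 1/9
for v2, the 3-step affine chain lands on center (7/144, 1/2), radius 1/864
for v4, the 3-step affine chain lands on center (1/18, 145/288), radius 1/864
for v1, the 2-step affine chain lands on center (-1/18, 5/9), radius 1/63


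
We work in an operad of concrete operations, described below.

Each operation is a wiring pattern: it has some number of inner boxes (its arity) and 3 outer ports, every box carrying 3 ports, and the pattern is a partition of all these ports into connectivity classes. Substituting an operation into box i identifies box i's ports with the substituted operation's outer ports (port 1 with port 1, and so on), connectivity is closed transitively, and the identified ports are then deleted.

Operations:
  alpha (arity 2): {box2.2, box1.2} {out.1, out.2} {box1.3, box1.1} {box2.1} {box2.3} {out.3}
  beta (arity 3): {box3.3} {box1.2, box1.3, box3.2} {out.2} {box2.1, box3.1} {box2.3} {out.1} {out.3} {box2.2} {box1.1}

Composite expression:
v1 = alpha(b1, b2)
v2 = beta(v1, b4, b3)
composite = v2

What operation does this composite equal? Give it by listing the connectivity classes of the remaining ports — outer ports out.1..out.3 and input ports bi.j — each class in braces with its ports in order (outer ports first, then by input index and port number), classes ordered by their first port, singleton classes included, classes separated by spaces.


{out.1} {out.2} {out.3} {b1.1, b1.3} {b1.2, b2.2} {b2.1} {b2.3} {b3.1, b4.1} {b3.2} {b3.3} {b4.2} {b4.3}

Substituting into beta glues patterns; closure does the rest.
composing alpha on (b1, b2), with out.j its own outer ports: {out.1, out.2} {out.3} {b1.1, b1.3} {b1.2, b2.2} {b2.1} {b2.3}
composing beta on (b1, b2, b4, b3), with out.j its own outer ports: {out.1} {out.2} {out.3} {b1.1, b1.3} {b1.2, b2.2} {b2.1} {b2.3} {b3.1, b4.1} {b3.2} {b3.3} {b4.2} {b4.3}


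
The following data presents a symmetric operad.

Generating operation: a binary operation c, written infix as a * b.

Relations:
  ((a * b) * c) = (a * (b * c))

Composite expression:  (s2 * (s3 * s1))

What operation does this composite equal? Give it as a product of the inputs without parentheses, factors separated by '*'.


s2 * s3 * s1

Every regrouping of c is equal, so read the s-inputs in written order.
(s3 * s1) spells out as s3 * s1
(s2 * (s3 * s1)) spells out as s2 * s3 * s1


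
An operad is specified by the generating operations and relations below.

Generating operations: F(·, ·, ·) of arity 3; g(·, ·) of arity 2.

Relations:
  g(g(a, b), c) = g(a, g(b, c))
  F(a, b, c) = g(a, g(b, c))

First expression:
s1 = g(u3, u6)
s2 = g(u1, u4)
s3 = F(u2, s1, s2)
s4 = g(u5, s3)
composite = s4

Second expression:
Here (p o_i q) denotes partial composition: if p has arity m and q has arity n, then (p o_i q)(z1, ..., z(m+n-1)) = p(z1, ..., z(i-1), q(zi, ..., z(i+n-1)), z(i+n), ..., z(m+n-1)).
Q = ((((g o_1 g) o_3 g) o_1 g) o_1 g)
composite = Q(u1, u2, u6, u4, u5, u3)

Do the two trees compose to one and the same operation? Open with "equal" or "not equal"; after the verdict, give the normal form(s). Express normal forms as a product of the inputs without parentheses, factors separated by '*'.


not equal; first: u5 * u2 * u3 * u6 * u1 * u4; second: u1 * u2 * u6 * u4 * u5 * u3

In normal form, the first expression is u5 * u2 * u3 * u6 * u1 * u4
In normal form, the second expression is u1 * u2 * u6 * u4 * u5 * u3
The forms do not match — not equal.


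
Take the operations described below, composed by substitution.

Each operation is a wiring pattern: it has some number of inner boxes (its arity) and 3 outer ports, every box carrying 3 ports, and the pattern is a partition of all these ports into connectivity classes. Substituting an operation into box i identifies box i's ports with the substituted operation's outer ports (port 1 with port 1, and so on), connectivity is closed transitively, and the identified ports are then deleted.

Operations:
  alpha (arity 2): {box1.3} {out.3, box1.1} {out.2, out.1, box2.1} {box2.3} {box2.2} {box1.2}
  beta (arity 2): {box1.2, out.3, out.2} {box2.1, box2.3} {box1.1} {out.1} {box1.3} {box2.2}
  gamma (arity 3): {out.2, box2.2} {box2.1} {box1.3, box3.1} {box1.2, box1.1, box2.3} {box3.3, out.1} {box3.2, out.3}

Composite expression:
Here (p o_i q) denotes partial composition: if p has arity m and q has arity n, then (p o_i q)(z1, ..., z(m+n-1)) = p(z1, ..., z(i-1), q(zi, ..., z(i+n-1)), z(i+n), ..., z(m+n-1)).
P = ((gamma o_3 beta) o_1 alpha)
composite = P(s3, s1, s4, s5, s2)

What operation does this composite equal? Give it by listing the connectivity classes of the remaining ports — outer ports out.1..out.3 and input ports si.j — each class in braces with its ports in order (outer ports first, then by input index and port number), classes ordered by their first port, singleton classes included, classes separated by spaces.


{out.1, out.3, s5.2} {out.2, s4.2} {s1.1, s4.3} {s1.2} {s1.3} {s2.1, s2.3} {s2.2} {s3.1} {s3.2} {s3.3} {s4.1} {s5.1} {s5.3}

After gluing at gamma, chains via deleted ports link the s-ports.
after alpha, the pattern on (s3, s1) reads {out.1, out.2, s1.1} {out.3, s3.1} {s1.2} {s1.3} {s3.2} {s3.3} (out.j = its outer ports)
after beta, the pattern on (s5, s2) reads {out.1} {out.2, out.3, s5.2} {s2.1, s2.3} {s2.2} {s5.1} {s5.3} (out.j = its outer ports)
after gamma, the pattern on (s3, s1, s4, s5, s2) reads {out.1, out.3, s5.2} {out.2, s4.2} {s1.1, s4.3} {s1.2} {s1.3} {s2.1, s2.3} {s2.2} {s3.1} {s3.2} {s3.3} {s4.1} {s5.1} {s5.3} (out.j = its outer ports)


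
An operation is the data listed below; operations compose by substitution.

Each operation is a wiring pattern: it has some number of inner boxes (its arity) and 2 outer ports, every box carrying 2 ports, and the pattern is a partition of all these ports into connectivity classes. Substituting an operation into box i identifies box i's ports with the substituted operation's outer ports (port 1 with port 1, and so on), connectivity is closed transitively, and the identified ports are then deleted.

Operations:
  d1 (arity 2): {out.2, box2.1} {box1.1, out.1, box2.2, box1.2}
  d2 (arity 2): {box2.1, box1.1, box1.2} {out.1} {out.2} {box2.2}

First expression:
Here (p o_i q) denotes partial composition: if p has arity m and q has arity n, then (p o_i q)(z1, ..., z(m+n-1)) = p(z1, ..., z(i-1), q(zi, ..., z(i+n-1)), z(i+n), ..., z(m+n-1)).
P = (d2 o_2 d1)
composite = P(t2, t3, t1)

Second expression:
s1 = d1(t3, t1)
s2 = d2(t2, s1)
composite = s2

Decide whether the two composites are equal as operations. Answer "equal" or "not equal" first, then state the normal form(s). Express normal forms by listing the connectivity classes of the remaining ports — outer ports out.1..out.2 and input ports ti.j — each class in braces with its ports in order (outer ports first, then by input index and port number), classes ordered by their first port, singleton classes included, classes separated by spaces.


equal; the common form is {out.1} {out.2} {t1.1} {t1.2, t2.1, t2.2, t3.1, t3.2}

The first expression reduces to {out.1} {out.2} {t1.1} {t1.2, t2.1, t2.2, t3.1, t3.2}
The second expression reduces to {out.1} {out.2} {t1.1} {t1.2, t2.1, t2.2, t3.1, t3.2}
Same normal form: equal.


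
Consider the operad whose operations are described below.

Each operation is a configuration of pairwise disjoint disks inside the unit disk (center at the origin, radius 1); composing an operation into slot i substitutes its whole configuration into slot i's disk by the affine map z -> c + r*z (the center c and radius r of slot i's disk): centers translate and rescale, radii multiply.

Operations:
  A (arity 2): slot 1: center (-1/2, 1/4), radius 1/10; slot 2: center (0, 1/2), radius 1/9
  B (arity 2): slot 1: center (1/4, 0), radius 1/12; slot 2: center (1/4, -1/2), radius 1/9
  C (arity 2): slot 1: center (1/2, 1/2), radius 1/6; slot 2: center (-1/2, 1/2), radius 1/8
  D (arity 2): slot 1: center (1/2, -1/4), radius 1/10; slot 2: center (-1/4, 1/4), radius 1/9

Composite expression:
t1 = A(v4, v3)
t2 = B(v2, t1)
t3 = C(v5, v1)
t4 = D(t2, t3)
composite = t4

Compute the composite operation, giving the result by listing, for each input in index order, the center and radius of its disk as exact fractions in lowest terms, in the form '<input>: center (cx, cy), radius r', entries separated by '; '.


Follow each v-input down from D: c' goes to c + r*c', radius to r*r'.
for v2, the 2-step affine chain lands on center (21/40, -1/4), radius 1/120
for v4, the 3-step affine chain lands on center (187/360, -107/360), radius 1/900
for v3, the 3-step affine chain lands on center (21/40, -53/180), radius 1/810
for v5, the 2-step affine chain lands on center (-7/36, 11/36), radius 1/54
for v1, the 2-step affine chain lands on center (-11/36, 11/36), radius 1/72

v1: center (-11/36, 11/36), radius 1/72; v2: center (21/40, -1/4), radius 1/120; v3: center (21/40, -53/180), radius 1/810; v4: center (187/360, -107/360), radius 1/900; v5: center (-7/36, 11/36), radius 1/54


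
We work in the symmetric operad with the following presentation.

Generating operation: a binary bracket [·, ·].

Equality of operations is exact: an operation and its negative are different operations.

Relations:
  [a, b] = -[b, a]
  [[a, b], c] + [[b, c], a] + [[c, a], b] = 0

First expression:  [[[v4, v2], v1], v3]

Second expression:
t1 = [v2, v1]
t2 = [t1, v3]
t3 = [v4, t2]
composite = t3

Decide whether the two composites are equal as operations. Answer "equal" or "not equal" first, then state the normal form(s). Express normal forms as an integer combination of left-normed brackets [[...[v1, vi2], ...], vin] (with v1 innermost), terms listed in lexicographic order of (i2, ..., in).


not equal; first: [[[v1, v2], v4], v3] - [[[v1, v4], v2], v3]; second: [[[v1, v2], v3], v4]

The first expression, normalized: [[[v1, v2], v4], v3] - [[[v1, v4], v2], v3]
The second expression, normalized: [[[v1, v2], v3], v4]
The forms do not match — not equal.


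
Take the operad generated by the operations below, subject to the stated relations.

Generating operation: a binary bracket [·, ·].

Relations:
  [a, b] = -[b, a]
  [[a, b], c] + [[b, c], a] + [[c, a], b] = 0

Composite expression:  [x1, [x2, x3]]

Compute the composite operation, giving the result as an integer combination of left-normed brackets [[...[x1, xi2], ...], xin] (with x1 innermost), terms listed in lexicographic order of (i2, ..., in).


[[x1, x2], x3] - [[x1, x3], x2]

Antisymmetry and Jacobi reduce to x1-anchored left-normed brackets.
Composite bracket: [x1, [x2, x3]]
Expanding via [a, b] = ab - ba: 4 signed words (2^2 = 4).
Words beginning with x1 determine it all:
  the word x1x2x3 carries sign +1 and contributes +[[x1, x2], x3]
  the word x1x3x2 carries sign -1 and contributes -[[x1, x3], x2]


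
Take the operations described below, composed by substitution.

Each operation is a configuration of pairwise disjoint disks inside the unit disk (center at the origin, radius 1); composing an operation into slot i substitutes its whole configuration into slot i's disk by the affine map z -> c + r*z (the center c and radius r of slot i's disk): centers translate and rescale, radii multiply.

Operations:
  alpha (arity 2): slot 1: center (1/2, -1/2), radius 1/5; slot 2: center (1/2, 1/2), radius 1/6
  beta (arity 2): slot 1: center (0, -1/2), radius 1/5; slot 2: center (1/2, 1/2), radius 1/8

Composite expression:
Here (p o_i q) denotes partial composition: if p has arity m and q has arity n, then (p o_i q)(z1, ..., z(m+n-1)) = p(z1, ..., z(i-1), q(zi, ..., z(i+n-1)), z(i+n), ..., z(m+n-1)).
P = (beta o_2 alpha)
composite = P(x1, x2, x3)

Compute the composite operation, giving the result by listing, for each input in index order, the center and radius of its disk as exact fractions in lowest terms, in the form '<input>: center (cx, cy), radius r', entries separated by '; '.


x1: center (0, -1/2), radius 1/5; x2: center (9/16, 7/16), radius 1/40; x3: center (9/16, 9/16), radius 1/48

Nesting under beta composes maps z -> c + r*z down each x-path.
for x1, the 1-step affine chain lands on center (0, -1/2), radius 1/5
for x2, the 2-step affine chain lands on center (9/16, 7/16), radius 1/40
for x3, the 2-step affine chain lands on center (9/16, 9/16), radius 1/48


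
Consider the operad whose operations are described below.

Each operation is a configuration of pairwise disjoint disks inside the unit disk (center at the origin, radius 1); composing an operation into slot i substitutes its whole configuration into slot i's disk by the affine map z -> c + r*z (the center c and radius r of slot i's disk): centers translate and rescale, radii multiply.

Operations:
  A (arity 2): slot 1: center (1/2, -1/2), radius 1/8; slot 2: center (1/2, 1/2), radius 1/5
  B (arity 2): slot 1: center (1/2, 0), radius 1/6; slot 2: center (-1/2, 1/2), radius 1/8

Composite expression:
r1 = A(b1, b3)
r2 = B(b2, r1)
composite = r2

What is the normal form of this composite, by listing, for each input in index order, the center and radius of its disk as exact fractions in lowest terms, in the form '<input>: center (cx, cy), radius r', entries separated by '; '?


Below B, radii multiply path by path; the b-disk centers shift.
for b2, the 1-step affine chain lands on center (1/2, 0), radius 1/6
for b1, the 2-step affine chain lands on center (-7/16, 7/16), radius 1/64
for b3, the 2-step affine chain lands on center (-7/16, 9/16), radius 1/40

b1: center (-7/16, 7/16), radius 1/64; b2: center (1/2, 0), radius 1/6; b3: center (-7/16, 9/16), radius 1/40


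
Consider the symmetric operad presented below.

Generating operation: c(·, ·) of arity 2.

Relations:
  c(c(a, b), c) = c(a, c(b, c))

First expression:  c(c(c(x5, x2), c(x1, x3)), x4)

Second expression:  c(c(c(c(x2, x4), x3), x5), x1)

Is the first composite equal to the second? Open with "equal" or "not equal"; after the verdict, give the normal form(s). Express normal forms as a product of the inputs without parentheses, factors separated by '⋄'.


not equal; first: x5 ⋄ x2 ⋄ x1 ⋄ x3 ⋄ x4; second: x2 ⋄ x4 ⋄ x3 ⋄ x5 ⋄ x1

The first expression reduces to x5 ⋄ x2 ⋄ x1 ⋄ x3 ⋄ x4
The second expression reduces to x2 ⋄ x4 ⋄ x3 ⋄ x5 ⋄ x1
Different reductions; not equal.


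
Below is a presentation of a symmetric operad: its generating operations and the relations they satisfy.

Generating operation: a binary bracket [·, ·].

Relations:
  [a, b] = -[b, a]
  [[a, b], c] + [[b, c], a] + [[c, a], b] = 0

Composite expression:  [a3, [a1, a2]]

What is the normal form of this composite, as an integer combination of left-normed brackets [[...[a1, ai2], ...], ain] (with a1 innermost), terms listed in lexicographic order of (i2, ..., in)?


-[[a1, a2], a3]

A multilinear Lie element is pinned by a1-initial words (a1 innermost).
Composite bracket: [a3, [a1, a2]]
The bracket unfolds into 4 signed words via [a, b] = ab - ba (2^2 = 4).
Only words starting with a1 matter:
  the word a1a2a3 carries sign -1 and contributes -[[a1, a2], a3]


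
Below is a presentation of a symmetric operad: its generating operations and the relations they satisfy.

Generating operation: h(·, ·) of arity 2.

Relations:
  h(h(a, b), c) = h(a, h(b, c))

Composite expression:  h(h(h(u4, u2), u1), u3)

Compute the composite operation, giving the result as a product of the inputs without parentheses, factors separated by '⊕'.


u4 ⊕ u2 ⊕ u1 ⊕ u3

Every regrouping of h is equal, so read the u-inputs in written order.
h(u4, u2) flattens to u4 ⊕ u2
h(h(u4, u2), u1) flattens to u4 ⊕ u2 ⊕ u1
h(h(h(u4, u2), u1), u3) flattens to u4 ⊕ u2 ⊕ u1 ⊕ u3


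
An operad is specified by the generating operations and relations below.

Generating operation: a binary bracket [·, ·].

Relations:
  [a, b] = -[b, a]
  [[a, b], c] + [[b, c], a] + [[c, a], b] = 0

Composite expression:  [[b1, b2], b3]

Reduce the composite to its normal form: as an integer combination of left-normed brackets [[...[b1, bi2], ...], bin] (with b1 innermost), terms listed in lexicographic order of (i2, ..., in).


Expand each bracket as ab - ba; the b1-initial words give the coefficients.
Composite bracket: [[b1, b2], b3]
Under [a, b] = ab - ba we get 4 signed associative words (2^2 = 4).
The b1-initial words carry the normal form:
  b1b2b3 (sign +1) contributes +[[b1, b2], b3]

[[b1, b2], b3]


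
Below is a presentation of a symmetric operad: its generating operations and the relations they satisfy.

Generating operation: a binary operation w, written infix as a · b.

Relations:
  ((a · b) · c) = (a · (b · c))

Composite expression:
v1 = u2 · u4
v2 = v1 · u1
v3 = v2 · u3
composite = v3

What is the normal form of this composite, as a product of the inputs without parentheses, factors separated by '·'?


u2 · u4 · u1 · u3

All parenthesizations of w agree; list the u-inputs left to right.
(u2 · u4) reduces to u2 · u4
((u2 · u4) · u1) reduces to u2 · u4 · u1
(((u2 · u4) · u1) · u3) reduces to u2 · u4 · u1 · u3


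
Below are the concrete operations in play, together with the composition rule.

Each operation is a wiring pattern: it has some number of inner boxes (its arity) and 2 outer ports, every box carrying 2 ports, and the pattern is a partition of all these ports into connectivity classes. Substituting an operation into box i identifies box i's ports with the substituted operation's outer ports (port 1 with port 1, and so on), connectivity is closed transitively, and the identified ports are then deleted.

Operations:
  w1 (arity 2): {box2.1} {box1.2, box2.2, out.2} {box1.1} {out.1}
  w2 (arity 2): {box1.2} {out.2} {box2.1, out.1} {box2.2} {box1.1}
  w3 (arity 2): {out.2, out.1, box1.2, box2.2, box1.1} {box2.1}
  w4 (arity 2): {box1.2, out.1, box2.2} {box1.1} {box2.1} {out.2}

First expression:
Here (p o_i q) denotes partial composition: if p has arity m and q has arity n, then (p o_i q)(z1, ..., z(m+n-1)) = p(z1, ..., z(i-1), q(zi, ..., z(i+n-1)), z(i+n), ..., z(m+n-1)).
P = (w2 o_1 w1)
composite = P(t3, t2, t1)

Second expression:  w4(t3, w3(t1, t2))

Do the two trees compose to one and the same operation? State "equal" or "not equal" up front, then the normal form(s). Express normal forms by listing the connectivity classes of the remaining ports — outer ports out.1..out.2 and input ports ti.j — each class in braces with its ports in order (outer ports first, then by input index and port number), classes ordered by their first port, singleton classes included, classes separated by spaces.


not equal; the first gives {out.1, t1.1} {out.2} {t1.2} {t2.1} {t2.2, t3.2} {t3.1} and the second {out.1, t1.1, t1.2, t2.2, t3.2} {out.2} {t2.1} {t3.1}

Normal form of the first expression: {out.1, t1.1} {out.2} {t1.2} {t2.1} {t2.2, t3.2} {t3.1}
Normal form of the second expression: {out.1, t1.1, t1.2, t2.2, t3.2} {out.2} {t2.1} {t3.1}
Different reductions; not equal.


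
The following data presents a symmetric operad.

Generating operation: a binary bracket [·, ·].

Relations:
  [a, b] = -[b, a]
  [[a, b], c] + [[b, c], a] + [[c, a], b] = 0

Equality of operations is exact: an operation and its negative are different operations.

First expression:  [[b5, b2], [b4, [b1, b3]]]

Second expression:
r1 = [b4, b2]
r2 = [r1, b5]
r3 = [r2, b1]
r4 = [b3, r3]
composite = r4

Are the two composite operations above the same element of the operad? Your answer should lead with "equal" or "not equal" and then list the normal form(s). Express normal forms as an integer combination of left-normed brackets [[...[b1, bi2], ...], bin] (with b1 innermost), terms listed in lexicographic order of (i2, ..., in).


The first expression, normalized: -[[[[b1, b3], b4], b2], b5] + [[[[b1, b3], b4], b5], b2]
The second expression, normalized: -[[[[b1, b2], b4], b5], b3] + [[[[b1, b4], b2], b5], b3] + [[[[b1, b5], b2], b4], b3] - [[[[b1, b5], b4], b2], b3]
The normal forms differ: not equal.

not equal: they reduce to -[[[[b1, b3], b4], b2], b5] + [[[[b1, b3], b4], b5], b2] and -[[[[b1, b2], b4], b5], b3] + [[[[b1, b4], b2], b5], b3] + [[[[b1, b5], b2], b4], b3] - [[[[b1, b5], b4], b2], b3]


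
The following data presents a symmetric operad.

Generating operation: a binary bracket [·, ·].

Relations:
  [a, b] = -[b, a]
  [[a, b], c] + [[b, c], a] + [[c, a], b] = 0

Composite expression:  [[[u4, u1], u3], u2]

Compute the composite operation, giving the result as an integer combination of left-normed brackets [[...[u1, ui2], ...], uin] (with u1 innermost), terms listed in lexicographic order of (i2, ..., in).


-[[[u1, u4], u3], u2]

A multilinear Lie element is pinned by u1-initial words (u1 innermost).
Composite bracket: [[[u4, u1], u3], u2]
Full expansion: 8 signed words from ab - ba (2^3 = 8).
Words beginning with u1 determine it all:
  word u1u4u3u2 has sign -1, contributing -[[[u1, u4], u3], u2]


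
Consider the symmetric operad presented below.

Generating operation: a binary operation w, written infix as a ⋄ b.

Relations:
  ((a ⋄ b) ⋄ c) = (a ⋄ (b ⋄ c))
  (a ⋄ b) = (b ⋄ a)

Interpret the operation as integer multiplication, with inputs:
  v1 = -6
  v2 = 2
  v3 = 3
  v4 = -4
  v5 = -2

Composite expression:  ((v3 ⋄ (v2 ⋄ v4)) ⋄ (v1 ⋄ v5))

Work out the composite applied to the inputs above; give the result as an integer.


-288

(v2 ⋄ v4) = -8
(v3 ⋄ (v2 ⋄ v4)) = -24
(v1 ⋄ v5) = 12
((v3 ⋄ (v2 ⋄ v4)) ⋄ (v1 ⋄ v5)) = -288


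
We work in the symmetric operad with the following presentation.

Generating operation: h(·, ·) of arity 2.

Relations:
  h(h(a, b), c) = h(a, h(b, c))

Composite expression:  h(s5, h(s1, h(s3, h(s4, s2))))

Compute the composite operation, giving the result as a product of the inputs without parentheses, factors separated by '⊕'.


Under associativity of h, the answer is the s's in reading order.
h(s4, s2) spells out as s4 ⊕ s2
h(s3, h(s4, s2)) spells out as s3 ⊕ s4 ⊕ s2
h(s1, h(s3, h(s4, s2))) spells out as s1 ⊕ s3 ⊕ s4 ⊕ s2
h(s5, h(s1, h(s3, h(s4, s2)))) spells out as s5 ⊕ s1 ⊕ s3 ⊕ s4 ⊕ s2

s5 ⊕ s1 ⊕ s3 ⊕ s4 ⊕ s2


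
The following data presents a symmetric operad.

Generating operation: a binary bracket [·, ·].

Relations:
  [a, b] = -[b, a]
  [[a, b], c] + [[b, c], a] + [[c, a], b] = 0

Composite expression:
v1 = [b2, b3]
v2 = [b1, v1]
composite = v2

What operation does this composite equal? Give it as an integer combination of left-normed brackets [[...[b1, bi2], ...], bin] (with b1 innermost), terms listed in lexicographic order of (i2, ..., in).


Antisymmetry and Jacobi reduce to b1-anchored left-normed brackets.
Composite bracket: [b1, [b2, b3]]
Applying ab - ba throughout gives 4 signed words (2^2 = 4).
Collect the words opening with b1:
  from b1b2b3, sign +1: term +[[b1, b2], b3]
  from b1b3b2, sign -1: term -[[b1, b3], b2]

[[b1, b2], b3] - [[b1, b3], b2]


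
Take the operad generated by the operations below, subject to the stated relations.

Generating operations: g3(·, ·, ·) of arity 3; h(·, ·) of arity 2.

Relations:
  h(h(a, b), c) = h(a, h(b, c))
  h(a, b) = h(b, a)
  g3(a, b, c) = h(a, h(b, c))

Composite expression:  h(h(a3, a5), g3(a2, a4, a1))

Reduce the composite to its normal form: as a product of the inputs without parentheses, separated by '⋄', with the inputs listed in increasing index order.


a1 ⋄ a2 ⋄ a3 ⋄ a4 ⋄ a5

Key point: h commutes, so take the a-inputs in any fixed order.
h(a3, a5) collapses to a3 ⋄ a5
g3(a2, a4, a1) collapses to a2 ⋄ a4 ⋄ a1
h(h(a3, a5), g3(a2, a4, a1)) collapses to a3 ⋄ a5 ⋄ a2 ⋄ a4 ⋄ a1
commutativity sorts the factors: a1 ⋄ a2 ⋄ a3 ⋄ a4 ⋄ a5


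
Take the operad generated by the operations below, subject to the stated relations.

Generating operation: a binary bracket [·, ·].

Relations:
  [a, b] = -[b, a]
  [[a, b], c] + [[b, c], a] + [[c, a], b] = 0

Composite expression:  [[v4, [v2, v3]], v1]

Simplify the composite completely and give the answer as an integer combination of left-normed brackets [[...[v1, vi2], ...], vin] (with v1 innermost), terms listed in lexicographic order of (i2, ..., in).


[[[v1, v2], v3], v4] - [[[v1, v3], v2], v4] - [[[v1, v4], v2], v3] + [[[v1, v4], v3], v2]

In the tensor algebra, words opening v1 carry the v1-anchored form.
Composite bracket: [[v4, [v2, v3]], v1]
Under [a, b] = ab - ba we get 8 signed associative words (2^3 = 8).
Keep just the words that open with v1:
  v1v2v3v4 appears with sign +1, giving the term +[[[v1, v2], v3], v4]
  v1v3v2v4 appears with sign -1, giving the term -[[[v1, v3], v2], v4]
  v1v4v2v3 appears with sign -1, giving the term -[[[v1, v4], v2], v3]
  v1v4v3v2 appears with sign +1, giving the term +[[[v1, v4], v3], v2]


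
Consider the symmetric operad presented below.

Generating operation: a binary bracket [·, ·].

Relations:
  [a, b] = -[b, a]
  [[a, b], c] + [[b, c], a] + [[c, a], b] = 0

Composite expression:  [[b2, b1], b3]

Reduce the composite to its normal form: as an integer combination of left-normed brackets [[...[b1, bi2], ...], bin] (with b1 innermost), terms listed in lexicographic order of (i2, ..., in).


Skip Jacobi rewriting: expand, keep b1-initial words, read off terms.
Composite bracket: [[b2, b1], b3]
Full expansion: 4 signed words from ab - ba (2^2 = 4).
Collect the words opening with b1:
  b1b2b3 (sign -1) contributes -[[b1, b2], b3]

-[[b1, b2], b3]


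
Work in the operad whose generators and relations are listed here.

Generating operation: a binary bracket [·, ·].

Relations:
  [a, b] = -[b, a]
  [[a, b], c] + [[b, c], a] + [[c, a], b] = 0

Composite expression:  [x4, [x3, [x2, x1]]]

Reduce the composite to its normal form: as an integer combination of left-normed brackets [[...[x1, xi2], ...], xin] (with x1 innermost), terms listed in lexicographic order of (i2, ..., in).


-[[[x1, x2], x3], x4]

In the tensor algebra, words opening x1 carry the x1-anchored form.
Composite bracket: [x4, [x3, [x2, x1]]]
The bracket unfolds into 8 signed words via [a, b] = ab - ba (2^3 = 8).
Only words starting with x1 matter:
  word x1x2x3x4 has sign -1, contributing -[[[x1, x2], x3], x4]


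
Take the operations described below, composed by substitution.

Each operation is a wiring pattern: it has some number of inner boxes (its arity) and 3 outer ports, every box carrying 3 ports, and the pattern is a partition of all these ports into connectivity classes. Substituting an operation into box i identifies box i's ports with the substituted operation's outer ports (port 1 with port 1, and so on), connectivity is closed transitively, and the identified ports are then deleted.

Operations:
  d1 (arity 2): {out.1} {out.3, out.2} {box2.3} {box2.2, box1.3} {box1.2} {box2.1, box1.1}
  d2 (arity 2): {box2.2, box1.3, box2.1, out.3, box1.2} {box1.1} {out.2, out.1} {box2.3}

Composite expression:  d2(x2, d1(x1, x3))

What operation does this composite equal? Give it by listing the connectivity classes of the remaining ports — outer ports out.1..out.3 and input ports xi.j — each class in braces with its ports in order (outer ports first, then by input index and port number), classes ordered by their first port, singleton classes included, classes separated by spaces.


{out.1, out.2} {out.3, x2.2, x2.3} {x1.1, x3.1} {x1.2} {x1.3, x3.2} {x2.1} {x3.3}

After gluing at d2, chains via deleted ports link the x-ports.
composing d1 on (x1, x3), with out.j its own outer ports: {out.1} {out.2, out.3} {x1.1, x3.1} {x1.2} {x1.3, x3.2} {x3.3}
composing d2 on (x2, x1, x3), with out.j its own outer ports: {out.1, out.2} {out.3, x2.2, x2.3} {x1.1, x3.1} {x1.2} {x1.3, x3.2} {x2.1} {x3.3}


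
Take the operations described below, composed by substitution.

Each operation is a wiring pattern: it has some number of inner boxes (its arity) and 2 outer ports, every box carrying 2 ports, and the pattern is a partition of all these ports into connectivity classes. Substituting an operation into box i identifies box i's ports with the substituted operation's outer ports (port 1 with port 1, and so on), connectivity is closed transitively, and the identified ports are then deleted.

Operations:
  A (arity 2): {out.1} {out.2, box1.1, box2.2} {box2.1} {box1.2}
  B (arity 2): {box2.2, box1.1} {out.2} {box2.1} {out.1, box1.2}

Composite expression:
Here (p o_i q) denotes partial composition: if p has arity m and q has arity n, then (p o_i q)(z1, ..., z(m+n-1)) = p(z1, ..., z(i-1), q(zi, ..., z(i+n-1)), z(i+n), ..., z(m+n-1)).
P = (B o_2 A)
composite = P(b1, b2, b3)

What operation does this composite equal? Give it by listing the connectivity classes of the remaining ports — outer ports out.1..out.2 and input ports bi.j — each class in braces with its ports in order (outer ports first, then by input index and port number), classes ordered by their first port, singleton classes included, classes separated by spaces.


Treat the ports identified at B as solder joints: merge, then drop.
the subtree at A composes to {out.1} {out.2, b2.1, b3.2} {b2.2} {b3.1} on (b2, b3); out.j = own outer ports
the subtree at B composes to {out.1, b1.2} {out.2} {b1.1, b2.1, b3.2} {b2.2} {b3.1} on (b1, b2, b3); out.j = own outer ports

{out.1, b1.2} {out.2} {b1.1, b2.1, b3.2} {b2.2} {b3.1}


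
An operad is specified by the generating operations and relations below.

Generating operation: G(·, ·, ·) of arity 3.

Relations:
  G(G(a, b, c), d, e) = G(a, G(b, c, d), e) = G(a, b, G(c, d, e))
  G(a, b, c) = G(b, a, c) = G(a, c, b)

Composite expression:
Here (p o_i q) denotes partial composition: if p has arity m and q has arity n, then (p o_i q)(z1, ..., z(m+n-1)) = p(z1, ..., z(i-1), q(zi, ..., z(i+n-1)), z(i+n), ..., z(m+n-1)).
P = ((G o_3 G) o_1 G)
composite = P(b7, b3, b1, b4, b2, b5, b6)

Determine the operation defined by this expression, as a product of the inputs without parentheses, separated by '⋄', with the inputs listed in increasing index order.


b1 ⋄ b2 ⋄ b3 ⋄ b4 ⋄ b5 ⋄ b6 ⋄ b7

Any arrangement under G is one operation, so sort the b-inputs.
G(b7, b3, b1) spells out as b7 ⋄ b3 ⋄ b1
G(b2, b5, b6) spells out as b2 ⋄ b5 ⋄ b6
G(G(b7, b3, b1), b4, G(b2, b5, b6)) spells out as b7 ⋄ b3 ⋄ b1 ⋄ b4 ⋄ b2 ⋄ b5 ⋄ b6
sorting the factors by input index: b1 ⋄ b2 ⋄ b3 ⋄ b4 ⋄ b5 ⋄ b6 ⋄ b7


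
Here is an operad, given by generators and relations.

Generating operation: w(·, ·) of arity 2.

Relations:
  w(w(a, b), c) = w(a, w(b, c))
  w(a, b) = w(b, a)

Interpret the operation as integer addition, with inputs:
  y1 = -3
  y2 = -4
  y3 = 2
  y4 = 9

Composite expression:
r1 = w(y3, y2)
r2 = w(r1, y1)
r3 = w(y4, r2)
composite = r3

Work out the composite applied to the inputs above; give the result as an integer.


4

w(y3, y2) = -2
w(w(y3, y2), y1) = -5
w(y4, w(w(y3, y2), y1)) = 4


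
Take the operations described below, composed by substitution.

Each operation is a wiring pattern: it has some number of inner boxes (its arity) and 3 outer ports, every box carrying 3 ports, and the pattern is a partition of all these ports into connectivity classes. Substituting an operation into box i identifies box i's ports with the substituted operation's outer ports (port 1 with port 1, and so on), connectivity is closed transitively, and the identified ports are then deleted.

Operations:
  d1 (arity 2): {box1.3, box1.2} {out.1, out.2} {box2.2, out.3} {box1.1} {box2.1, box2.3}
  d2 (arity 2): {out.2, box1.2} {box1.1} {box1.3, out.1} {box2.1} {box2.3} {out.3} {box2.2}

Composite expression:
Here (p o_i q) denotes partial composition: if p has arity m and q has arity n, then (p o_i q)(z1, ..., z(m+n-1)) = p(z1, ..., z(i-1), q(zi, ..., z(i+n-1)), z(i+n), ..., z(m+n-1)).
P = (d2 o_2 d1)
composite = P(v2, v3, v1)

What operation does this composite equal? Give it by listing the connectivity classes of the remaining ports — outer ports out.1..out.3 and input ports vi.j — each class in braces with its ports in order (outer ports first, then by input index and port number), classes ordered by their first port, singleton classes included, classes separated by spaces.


{out.1, v2.3} {out.2, v2.2} {out.3} {v1.1, v1.3} {v1.2} {v2.1} {v3.1} {v3.2, v3.3}


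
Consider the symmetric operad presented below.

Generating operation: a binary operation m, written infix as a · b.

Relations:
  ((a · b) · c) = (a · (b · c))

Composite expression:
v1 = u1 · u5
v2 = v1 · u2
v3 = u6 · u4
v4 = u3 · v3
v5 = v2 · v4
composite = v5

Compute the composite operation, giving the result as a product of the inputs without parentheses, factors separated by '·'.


u1 · u5 · u2 · u3 · u6 · u4

All parenthesizations of m agree; list the u-inputs left to right.
(u1 · u5) reduces to u1 · u5
((u1 · u5) · u2) reduces to u1 · u5 · u2
(u6 · u4) reduces to u6 · u4
(u3 · (u6 · u4)) reduces to u3 · u6 · u4
(((u1 · u5) · u2) · (u3 · (u6 · u4))) reduces to u1 · u5 · u2 · u3 · u6 · u4


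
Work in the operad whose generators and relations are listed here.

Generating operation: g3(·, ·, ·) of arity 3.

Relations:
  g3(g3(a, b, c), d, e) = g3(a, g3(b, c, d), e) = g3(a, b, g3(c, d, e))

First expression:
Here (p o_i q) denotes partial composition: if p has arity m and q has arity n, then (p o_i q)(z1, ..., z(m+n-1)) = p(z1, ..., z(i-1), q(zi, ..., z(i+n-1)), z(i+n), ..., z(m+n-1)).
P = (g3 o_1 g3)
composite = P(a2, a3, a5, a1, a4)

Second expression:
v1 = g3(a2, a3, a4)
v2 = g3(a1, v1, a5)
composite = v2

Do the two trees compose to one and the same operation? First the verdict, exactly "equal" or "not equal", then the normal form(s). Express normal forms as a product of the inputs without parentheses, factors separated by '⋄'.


not equal; first: a2 ⋄ a3 ⋄ a5 ⋄ a1 ⋄ a4; second: a1 ⋄ a2 ⋄ a3 ⋄ a4 ⋄ a5

The first composite normalizes to a2 ⋄ a3 ⋄ a5 ⋄ a1 ⋄ a4
The second composite normalizes to a1 ⋄ a2 ⋄ a3 ⋄ a4 ⋄ a5
They disagree, so not equal.


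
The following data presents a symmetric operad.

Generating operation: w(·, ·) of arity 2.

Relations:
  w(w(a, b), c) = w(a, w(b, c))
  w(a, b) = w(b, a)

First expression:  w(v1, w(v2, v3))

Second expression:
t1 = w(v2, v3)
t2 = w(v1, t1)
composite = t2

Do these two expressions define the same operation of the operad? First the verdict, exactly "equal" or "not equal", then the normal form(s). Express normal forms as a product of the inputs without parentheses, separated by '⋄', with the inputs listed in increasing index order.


Reducing the first expression gives v1 ⋄ v2 ⋄ v3
Reducing the second expression gives v1 ⋄ v2 ⋄ v3
One common form — equal.

equal; the common form is v1 ⋄ v2 ⋄ v3


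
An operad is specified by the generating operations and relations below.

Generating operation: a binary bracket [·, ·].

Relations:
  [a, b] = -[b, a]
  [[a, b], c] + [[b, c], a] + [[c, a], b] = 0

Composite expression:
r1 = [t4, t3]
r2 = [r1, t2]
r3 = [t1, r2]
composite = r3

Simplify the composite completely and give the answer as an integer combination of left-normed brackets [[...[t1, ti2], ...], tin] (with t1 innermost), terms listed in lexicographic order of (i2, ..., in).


Expand each bracket as ab - ba; the t1-initial words give the coefficients.
Composite bracket: [t1, [[t4, t3], t2]]
Under [a, b] = ab - ba we get 8 signed associative words (2^3 = 8).
Coefficients come from the t1-initial words:
  sign of t1t2t3t4 is +1, so it contributes +[[[t1, t2], t3], t4]
  sign of t1t2t4t3 is -1, so it contributes -[[[t1, t2], t4], t3]
  sign of t1t3t4t2 is -1, so it contributes -[[[t1, t3], t4], t2]
  sign of t1t4t3t2 is +1, so it contributes +[[[t1, t4], t3], t2]

[[[t1, t2], t3], t4] - [[[t1, t2], t4], t3] - [[[t1, t3], t4], t2] + [[[t1, t4], t3], t2]


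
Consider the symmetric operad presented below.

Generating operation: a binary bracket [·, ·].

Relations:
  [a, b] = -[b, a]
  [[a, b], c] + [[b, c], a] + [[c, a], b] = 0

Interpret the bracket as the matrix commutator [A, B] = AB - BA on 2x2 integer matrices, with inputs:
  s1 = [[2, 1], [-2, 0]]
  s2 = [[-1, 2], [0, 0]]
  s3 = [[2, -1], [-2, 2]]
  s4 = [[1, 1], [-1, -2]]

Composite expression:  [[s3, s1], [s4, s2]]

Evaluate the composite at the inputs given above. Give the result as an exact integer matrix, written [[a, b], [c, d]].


[s3, s1] = [[4, 2], [-4, -4]]
[s4, s2] = [[2, 7], [1, -2]]
[[s3, s1], [s4, s2]] = [[30, 48], [-24, -30]]

[[30, 48], [-24, -30]]


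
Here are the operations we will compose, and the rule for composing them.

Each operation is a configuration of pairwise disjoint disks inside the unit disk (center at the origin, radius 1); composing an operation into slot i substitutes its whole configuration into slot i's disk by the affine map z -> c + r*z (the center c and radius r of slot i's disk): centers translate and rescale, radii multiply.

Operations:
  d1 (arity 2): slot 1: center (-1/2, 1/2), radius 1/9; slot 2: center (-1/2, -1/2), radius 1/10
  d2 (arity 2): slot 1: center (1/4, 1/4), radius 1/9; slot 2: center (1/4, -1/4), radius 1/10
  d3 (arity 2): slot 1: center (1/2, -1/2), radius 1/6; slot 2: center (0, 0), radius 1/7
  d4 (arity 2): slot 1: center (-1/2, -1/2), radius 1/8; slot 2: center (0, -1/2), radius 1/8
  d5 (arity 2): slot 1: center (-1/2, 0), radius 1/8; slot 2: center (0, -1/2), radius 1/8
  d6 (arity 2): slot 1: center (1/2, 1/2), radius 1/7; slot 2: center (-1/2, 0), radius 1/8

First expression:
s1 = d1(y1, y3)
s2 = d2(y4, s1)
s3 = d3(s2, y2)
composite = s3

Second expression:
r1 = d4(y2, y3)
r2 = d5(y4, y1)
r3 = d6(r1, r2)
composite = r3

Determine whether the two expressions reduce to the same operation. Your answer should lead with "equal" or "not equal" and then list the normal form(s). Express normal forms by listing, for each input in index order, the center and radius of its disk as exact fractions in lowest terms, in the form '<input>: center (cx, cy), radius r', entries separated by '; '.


not equal; the first gives y1: center (8/15, -8/15), radius 1/540; y2: center (0, 0), radius 1/7; y3: center (8/15, -11/20), radius 1/600; y4: center (13/24, -11/24), radius 1/54 and the second y1: center (-1/2, -1/16), radius 1/64; y2: center (3/7, 3/7), radius 1/56; y3: center (1/2, 3/7), radius 1/56; y4: center (-9/16, 0), radius 1/64

The first expression reduces to y1: center (8/15, -8/15), radius 1/540; y2: center (0, 0), radius 1/7; y3: center (8/15, -11/20), radius 1/600; y4: center (13/24, -11/24), radius 1/54
The second expression reduces to y1: center (-1/2, -1/16), radius 1/64; y2: center (3/7, 3/7), radius 1/56; y3: center (1/2, 3/7), radius 1/56; y4: center (-9/16, 0), radius 1/64
No match — not equal.


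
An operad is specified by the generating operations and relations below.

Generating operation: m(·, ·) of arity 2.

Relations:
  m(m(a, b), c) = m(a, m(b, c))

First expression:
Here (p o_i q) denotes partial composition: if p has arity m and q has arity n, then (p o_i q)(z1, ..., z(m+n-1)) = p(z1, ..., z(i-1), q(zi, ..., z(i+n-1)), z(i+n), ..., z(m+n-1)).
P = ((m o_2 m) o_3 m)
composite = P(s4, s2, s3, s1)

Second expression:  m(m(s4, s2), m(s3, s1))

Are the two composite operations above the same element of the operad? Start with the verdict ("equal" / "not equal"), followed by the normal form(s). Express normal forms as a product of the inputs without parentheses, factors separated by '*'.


equal; both compose to s4 * s2 * s3 * s1

In normal form, the first expression is s4 * s2 * s3 * s1
In normal form, the second expression is s4 * s2 * s3 * s1
Identical normal forms: equal.
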